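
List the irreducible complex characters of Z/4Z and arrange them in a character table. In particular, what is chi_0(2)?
Character table of Z/4Z (irreps indexed chi_0,...,chi_3 with chi_k(m) = zeta_4^(k*m), zeta_4 = exp(2*pi*i/4)):
  irrep \ class  {0} (size 1)  {1} (size 1)  {2} (size 1)  {3} (size 1)
  chi_0          1             1             1             1           
  chi_1          1             I             -1            -I          
  chi_2          1             -1            1             -1          
  chi_3          1             -I            -1            I           

Spot check: chi_0(2) = zeta_4^(0*2) = zeta_4^0 = 1.

Proof sketch: Z/4Z is abelian, so all 4 irreducible complex representations are 1-dimensional. They are given by chi_k(m) = zeta_4^(k*m) for k = 0,...,3. Row orthogonality: sum_m chi_k(m) conj(chi_l(m)) = 4 * [k = l].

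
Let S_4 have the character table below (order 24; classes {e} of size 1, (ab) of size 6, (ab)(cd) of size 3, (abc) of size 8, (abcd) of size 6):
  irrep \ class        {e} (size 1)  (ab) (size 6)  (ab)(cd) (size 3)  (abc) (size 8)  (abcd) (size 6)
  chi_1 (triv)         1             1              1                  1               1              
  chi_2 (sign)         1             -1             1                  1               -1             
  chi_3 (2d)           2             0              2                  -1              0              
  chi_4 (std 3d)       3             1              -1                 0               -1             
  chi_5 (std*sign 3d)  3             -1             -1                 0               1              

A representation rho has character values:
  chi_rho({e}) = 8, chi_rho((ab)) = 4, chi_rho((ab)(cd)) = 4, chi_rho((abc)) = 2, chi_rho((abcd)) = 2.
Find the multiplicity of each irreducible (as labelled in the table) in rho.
Multiplicities: chi_1: 3, chi_2: 0, chi_3: 1, chi_4: 1, chi_5: 0.

Use <chi_rho, chi> = (1/|G|) sum_C |C| * chi_rho(C) * conj(chi(C)) with |G| = 24 for each irreducible chi in the table:
  <chi_rho, chi_1> = (1/24)[1*(8)*conj(1) + 6*(4)*conj(1) + 3*(4)*conj(1) + 8*(2)*conj(1) + 6*(2)*conj(1)]
      = (1/24)[(8) + (24) + (12) + (16) + (12)] = 72/24 = 3
  <chi_rho, chi_2> = (1/24)[1*(8)*conj(1) + 6*(4)*conj(-1) + 3*(4)*conj(1) + 8*(2)*conj(1) + 6*(2)*conj(-1)]
      = (1/24)[(8) + (-24) + (12) + (16) + (-12)] = 0/24 = 0
  <chi_rho, chi_3> = (1/24)[1*(8)*conj(2) + 6*(4)*conj(0) + 3*(4)*conj(2) + 8*(2)*conj(-1) + 6*(2)*conj(0)]
      = (1/24)[(16) + (0) + (24) + (-16) + (0)] = 24/24 = 1
  <chi_rho, chi_4> = (1/24)[1*(8)*conj(3) + 6*(4)*conj(1) + 3*(4)*conj(-1) + 8*(2)*conj(0) + 6*(2)*conj(-1)]
      = (1/24)[(24) + (24) + (-12) + (0) + (-12)] = 24/24 = 1
  <chi_rho, chi_5> = (1/24)[1*(8)*conj(3) + 6*(4)*conj(-1) + 3*(4)*conj(-1) + 8*(2)*conj(0) + 6*(2)*conj(1)]
      = (1/24)[(24) + (-24) + (-12) + (0) + (12)] = 0/24 = 0
Dimension check: dim(rho) = sum (mult * dim) = 3*1 + 0*1 + 1*2 + 1*3 + 0*3 = 8 = chi_rho(e) = 8.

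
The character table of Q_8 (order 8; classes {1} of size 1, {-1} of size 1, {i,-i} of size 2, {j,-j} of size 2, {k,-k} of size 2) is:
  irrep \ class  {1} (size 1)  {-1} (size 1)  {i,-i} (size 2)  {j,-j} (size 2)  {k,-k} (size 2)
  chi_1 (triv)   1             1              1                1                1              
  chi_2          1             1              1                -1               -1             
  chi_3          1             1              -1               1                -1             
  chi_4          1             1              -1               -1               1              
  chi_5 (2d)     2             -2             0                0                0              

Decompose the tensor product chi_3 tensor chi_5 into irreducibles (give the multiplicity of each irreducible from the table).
chi_3 tensor chi_5 = chi_5 (all other irreducibles have multiplicity 0).

Why: The character of a tensor product is the pointwise product (chi_3 * chi_5)(C) = chi_3(C) * chi_5(C):
  {1}: (1)*(2), {-1}: (1)*(-2), {i,-i}: (-1)*(0), {j,-j}: (1)*(0), {k,-k}: (-1)*(0)
so (chi_3 * chi_5) takes values
  {1} -> 2, {-1} -> -2, {i,-i} -> 0, {j,-j} -> 0, {k,-k} -> 0.
Now take the inner product of this character with each irreducible chi from the table, <chi_3*chi_5, chi> = (1/8) sum_C |C| (chi_3*chi_5)(C) conj(chi(C)):
  <chi_3*chi_5, chi_1> = (1/8)[1*(2)*conj(1) + 1*(-2)*conj(1) + 2*(0)*conj(1) + 2*(0)*conj(1) + 2*(0)*conj(1)]
      = (1/8)[(2) + (-2) + (0) + (0) + (0)] = 0/8 = 0
  <chi_3*chi_5, chi_2> = (1/8)[1*(2)*conj(1) + 1*(-2)*conj(1) + 2*(0)*conj(1) + 2*(0)*conj(-1) + 2*(0)*conj(-1)]
      = (1/8)[(2) + (-2) + (0) + (0) + (0)] = 0/8 = 0
  <chi_3*chi_5, chi_3> = (1/8)[1*(2)*conj(1) + 1*(-2)*conj(1) + 2*(0)*conj(-1) + 2*(0)*conj(1) + 2*(0)*conj(-1)]
      = (1/8)[(2) + (-2) + (0) + (0) + (0)] = 0/8 = 0
  <chi_3*chi_5, chi_4> = (1/8)[1*(2)*conj(1) + 1*(-2)*conj(1) + 2*(0)*conj(-1) + 2*(0)*conj(-1) + 2*(0)*conj(1)]
      = (1/8)[(2) + (-2) + (0) + (0) + (0)] = 0/8 = 0
  <chi_3*chi_5, chi_5> = (1/8)[1*(2)*conj(2) + 1*(-2)*conj(-2) + 2*(0)*conj(0) + 2*(0)*conj(0) + 2*(0)*conj(0)]
      = (1/8)[(4) + (4) + (0) + (0) + (0)] = 8/8 = 1
Hence the multiplicities are chi_5: 1. Dimension check: dim(chi_3)*dim(chi_5) = 1*2 = 2 and sum (mult * dim) = 1*2 = 2.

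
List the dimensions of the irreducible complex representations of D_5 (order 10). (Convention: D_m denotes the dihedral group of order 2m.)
Dimensions: 1, 1, 2, 2

There are 4 irreducibles (= number of conjugacy classes). Their dimensions d_i satisfy sum d_i^2 = |G| = 10: 1 + 1 + 4 + 4 = 10.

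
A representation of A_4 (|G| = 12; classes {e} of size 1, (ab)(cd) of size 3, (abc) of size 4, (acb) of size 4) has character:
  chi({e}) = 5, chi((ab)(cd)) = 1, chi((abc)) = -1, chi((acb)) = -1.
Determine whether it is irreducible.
Not irreducible (reducible): <chi, chi> = 3 > 1.

Justification: <chi, chi> = (1/|G|) sum_C |C| * |chi(C)|^2 = (1/12)[1*|5|^2 + 3*|1|^2 + 4*|-1|^2 + 4*|-1|^2]
  = (1/12)[(25) + (3) + (4) + (4)] = 36/12 = 3.
(Exp terms are combined using exp(i*s)*conj(exp(i*t)) = exp(i*(s-t)), and sums of them are collapsed using the identity that for every m > 1 the m distinct m-th roots of unity sum to 0, e.g. 1 + exp(2*I*pi/3) + exp(-2*I*pi/3) = 0.)
A character is irreducible iff <chi, chi> = 1, so this representation is reducible.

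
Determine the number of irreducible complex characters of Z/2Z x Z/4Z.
8

Argument: The number of irreducible complex representations of a finite group equals its number of conjugacy classes. Z/2Z x Z/4Z is abelian of order 8, so every element is its own conjugacy class: 8 classes, so Z/2Z x Z/4Z (order 8) has exactly 8 irreducible complex representations.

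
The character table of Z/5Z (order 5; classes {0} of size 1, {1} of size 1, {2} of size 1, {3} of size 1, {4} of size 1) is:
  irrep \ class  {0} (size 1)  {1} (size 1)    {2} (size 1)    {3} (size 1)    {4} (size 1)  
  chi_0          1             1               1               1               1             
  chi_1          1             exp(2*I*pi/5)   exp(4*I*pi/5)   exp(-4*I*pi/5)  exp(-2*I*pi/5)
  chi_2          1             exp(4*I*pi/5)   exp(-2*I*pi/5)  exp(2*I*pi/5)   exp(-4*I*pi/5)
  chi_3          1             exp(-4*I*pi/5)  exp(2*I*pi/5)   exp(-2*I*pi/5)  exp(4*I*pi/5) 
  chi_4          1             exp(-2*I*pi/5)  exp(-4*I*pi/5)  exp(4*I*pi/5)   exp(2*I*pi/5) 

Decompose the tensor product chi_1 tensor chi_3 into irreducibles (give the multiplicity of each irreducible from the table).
chi_1 tensor chi_3 = chi_4 (all other irreducibles have multiplicity 0).

Justification: The character of a tensor product is the pointwise product (chi_1 * chi_3)(C) = chi_1(C) * chi_3(C):
  {0}: (1)*(1), {1}: (exp(2*I*pi/5))*(exp(-4*I*pi/5)), {2}: (exp(4*I*pi/5))*(exp(2*I*pi/5)), {3}: (exp(-4*I*pi/5))*(exp(-2*I*pi/5)), {4}: (exp(-2*I*pi/5))*(exp(4*I*pi/5))
so (chi_1 * chi_3) takes values
  {0} -> 1, {1} -> exp(-2*I*pi/5), {2} -> exp(-4*I*pi/5), {3} -> exp(4*I*pi/5), {4} -> exp(2*I*pi/5).
Now take the inner product of this character with each irreducible chi from the table, <chi_1*chi_3, chi> = (1/5) sum_C |C| (chi_1*chi_3)(C) conj(chi(C)):
  <chi_1*chi_3, chi_0> = (1/5)[1*(1)*conj(1) + 1*(exp(-2*I*pi/5))*conj(1) + 1*(exp(-4*I*pi/5))*conj(1) + 1*(exp(4*I*pi/5))*conj(1) + 1*(exp(2*I*pi/5))*conj(1)]
      = (1/5)[(1) + (exp(-2*I*pi/5)) + (exp(-4*I*pi/5)) + (exp(4*I*pi/5)) + (exp(2*I*pi/5))] = 0/5 = 0
  <chi_1*chi_3, chi_1> = (1/5)[1*(1)*conj(1) + 1*(exp(-2*I*pi/5))*conj(exp(2*I*pi/5)) + 1*(exp(-4*I*pi/5))*conj(exp(4*I*pi/5)) + 1*(exp(4*I*pi/5))*conj(exp(-4*I*pi/5)) + 1*(exp(2*I*pi/5))*conj(exp(-2*I*pi/5))]
      = (1/5)[(1) + (exp(-4*I*pi/5)) + (exp(2*I*pi/5)) + (exp(-2*I*pi/5)) + (exp(4*I*pi/5))] = 0/5 = 0
  <chi_1*chi_3, chi_2> = (1/5)[1*(1)*conj(1) + 1*(exp(-2*I*pi/5))*conj(exp(4*I*pi/5)) + 1*(exp(-4*I*pi/5))*conj(exp(-2*I*pi/5)) + 1*(exp(4*I*pi/5))*conj(exp(2*I*pi/5)) + 1*(exp(2*I*pi/5))*conj(exp(-4*I*pi/5))]
      = (1/5)[(1) + (exp(4*I*pi/5)) + (exp(-2*I*pi/5)) + (exp(2*I*pi/5)) + (exp(-4*I*pi/5))] = 0/5 = 0
  <chi_1*chi_3, chi_3> = (1/5)[1*(1)*conj(1) + 1*(exp(-2*I*pi/5))*conj(exp(-4*I*pi/5)) + 1*(exp(-4*I*pi/5))*conj(exp(2*I*pi/5)) + 1*(exp(4*I*pi/5))*conj(exp(-2*I*pi/5)) + 1*(exp(2*I*pi/5))*conj(exp(4*I*pi/5))]
      = (1/5)[(1) + (exp(2*I*pi/5)) + (exp(4*I*pi/5)) + (exp(-4*I*pi/5)) + (exp(-2*I*pi/5))] = 0/5 = 0
  <chi_1*chi_3, chi_4> = (1/5)[1*(1)*conj(1) + 1*(exp(-2*I*pi/5))*conj(exp(-2*I*pi/5)) + 1*(exp(-4*I*pi/5))*conj(exp(-4*I*pi/5)) + 1*(exp(4*I*pi/5))*conj(exp(4*I*pi/5)) + 1*(exp(2*I*pi/5))*conj(exp(2*I*pi/5))]
      = (1/5)[(1) + (1) + (1) + (1) + (1)] = 5/5 = 1
(Exp terms are combined using exp(i*s)*conj(exp(i*t)) = exp(i*(s-t)), and sums of them are collapsed using the identity that for every m > 1 the m distinct m-th roots of unity sum to 0, e.g. 1 + exp(2*I*pi/3) + exp(-2*I*pi/3) = 0.)
Hence the multiplicities are chi_4: 1. Dimension check: dim(chi_1)*dim(chi_3) = 1*1 = 1 and sum (mult * dim) = 1*1 = 1.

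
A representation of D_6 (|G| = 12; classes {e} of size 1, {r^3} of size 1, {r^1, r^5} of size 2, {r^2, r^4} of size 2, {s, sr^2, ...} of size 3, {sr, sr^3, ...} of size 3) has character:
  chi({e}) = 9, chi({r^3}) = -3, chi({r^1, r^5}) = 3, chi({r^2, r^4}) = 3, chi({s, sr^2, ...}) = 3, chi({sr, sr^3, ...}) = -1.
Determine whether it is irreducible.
Not irreducible (reducible): <chi, chi> = 13 > 1.

<chi, chi> = (1/|G|) sum_C |C| * |chi(C)|^2 = (1/12)[1*|9|^2 + 1*|-3|^2 + 2*|3|^2 + 2*|3|^2 + 3*|3|^2 + 3*|-1|^2]
  = (1/12)[(81) + (9) + (18) + (18) + (27) + (3)] = 156/12 = 13.
A character is irreducible iff <chi, chi> = 1, so this representation is reducible.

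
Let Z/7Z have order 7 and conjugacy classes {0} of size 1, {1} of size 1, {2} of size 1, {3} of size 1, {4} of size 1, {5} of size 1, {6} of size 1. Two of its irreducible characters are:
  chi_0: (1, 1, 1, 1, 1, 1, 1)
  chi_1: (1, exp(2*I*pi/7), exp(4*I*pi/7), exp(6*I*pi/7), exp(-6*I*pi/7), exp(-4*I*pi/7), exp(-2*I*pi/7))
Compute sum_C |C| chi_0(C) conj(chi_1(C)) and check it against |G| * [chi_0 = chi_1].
Sum = 0; so <chi_0, chi_1> = 0 (distinct irreducibles are orthogonal).

Compute term by term over conjugacy classes (|C| * chi_0(C) * conj(chi_1(C))):
  1*(1)*conj(1) + 1*(1)*conj(exp(2*I*pi/7)) + 1*(1)*conj(exp(4*I*pi/7)) + 1*(1)*conj(exp(6*I*pi/7)) + 1*(1)*conj(exp(-6*I*pi/7)) + 1*(1)*conj(exp(-4*I*pi/7)) + 1*(1)*conj(exp(-2*I*pi/7))
  = (1) + (exp(-2*I*pi/7)) + (exp(-4*I*pi/7)) + (exp(-6*I*pi/7)) + (exp(6*I*pi/7)) + (exp(4*I*pi/7)) + (exp(2*I*pi/7))
  = 0.
(Exp terms are combined using exp(i*s)*conj(exp(i*t)) = exp(i*(s-t)), and sums of them are collapsed using the identity that for every m > 1 the m distinct m-th roots of unity sum to 0, e.g. 1 + exp(2*I*pi/3) + exp(-2*I*pi/3) = 0.)
Dividing by |G| = 7 gives 0/7 = 0, matching the row-orthogonality relation <chi_0, chi_1> = [chi_0 = chi_1].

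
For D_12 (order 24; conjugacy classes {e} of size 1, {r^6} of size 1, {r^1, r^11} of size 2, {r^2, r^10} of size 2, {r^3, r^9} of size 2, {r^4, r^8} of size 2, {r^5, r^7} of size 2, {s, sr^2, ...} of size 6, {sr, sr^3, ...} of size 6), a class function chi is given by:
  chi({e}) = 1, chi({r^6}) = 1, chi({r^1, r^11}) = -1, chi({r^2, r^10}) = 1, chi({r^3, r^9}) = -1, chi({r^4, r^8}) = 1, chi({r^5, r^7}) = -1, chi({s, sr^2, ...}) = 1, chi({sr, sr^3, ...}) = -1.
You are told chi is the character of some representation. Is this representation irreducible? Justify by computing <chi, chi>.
Irreducible: <chi, chi> = 1.

Derivation: <chi, chi> = (1/|G|) sum_C |C| * |chi(C)|^2 = (1/24)[1*|1|^2 + 1*|1|^2 + 2*|-1|^2 + 2*|1|^2 + 2*|-1|^2 + 2*|1|^2 + 2*|-1|^2 + 6*|1|^2 + 6*|-1|^2]
  = (1/24)[(1) + (1) + (2) + (2) + (2) + (2) + (2) + (6) + (6)] = 24/24 = 1.
A character is irreducible iff <chi, chi> = 1, so this representation is irreducible.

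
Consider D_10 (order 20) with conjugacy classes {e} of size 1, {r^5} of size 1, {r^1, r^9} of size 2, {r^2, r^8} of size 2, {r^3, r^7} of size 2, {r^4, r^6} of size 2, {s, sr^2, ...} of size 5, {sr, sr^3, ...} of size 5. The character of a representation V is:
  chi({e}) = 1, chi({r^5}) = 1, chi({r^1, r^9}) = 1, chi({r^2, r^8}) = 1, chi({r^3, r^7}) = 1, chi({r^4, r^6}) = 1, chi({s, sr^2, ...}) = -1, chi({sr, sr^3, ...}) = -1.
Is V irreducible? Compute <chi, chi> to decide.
Irreducible: <chi, chi> = 1.

Explanation: <chi, chi> = (1/|G|) sum_C |C| * |chi(C)|^2 = (1/20)[1*|1|^2 + 1*|1|^2 + 2*|1|^2 + 2*|1|^2 + 2*|1|^2 + 2*|1|^2 + 5*|-1|^2 + 5*|-1|^2]
  = (1/20)[(1) + (1) + (2) + (2) + (2) + (2) + (5) + (5)] = 20/20 = 1.
A character is irreducible iff <chi, chi> = 1, so this representation is irreducible.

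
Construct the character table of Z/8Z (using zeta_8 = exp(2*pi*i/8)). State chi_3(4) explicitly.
Character table of Z/8Z (irreps indexed chi_0,...,chi_7 with chi_k(m) = zeta_8^(k*m), zeta_8 = exp(2*pi*i/8)):
  irrep \ class  {0} (size 1)  {1} (size 1)    {2} (size 1)  {3} (size 1)    {4} (size 1)  {5} (size 1)    {6} (size 1)  {7} (size 1)  
  chi_0          1             1               1             1               1             1               1             1             
  chi_1          1             exp(I*pi/4)     I             exp(3*I*pi/4)   -1            exp(-3*I*pi/4)  -I            exp(-I*pi/4)  
  chi_2          1             I               -1            -I              1             I               -1            -I            
  chi_3          1             exp(3*I*pi/4)   -I            exp(I*pi/4)     -1            exp(-I*pi/4)    I             exp(-3*I*pi/4)
  chi_4          1             -1              1             -1              1             -1              1             -1            
  chi_5          1             exp(-3*I*pi/4)  I             exp(-I*pi/4)    -1            exp(I*pi/4)     -I            exp(3*I*pi/4) 
  chi_6          1             -I              -1            I               1             -I              -1            I             
  chi_7          1             exp(-I*pi/4)    -I            exp(-3*I*pi/4)  -1            exp(3*I*pi/4)   I             exp(I*pi/4)   

Spot check: chi_3(4) = zeta_8^(3*4) = zeta_8^12 = -1.

Details: Z/8Z is abelian, so all 8 irreducible complex representations are 1-dimensional. They are given by chi_k(m) = zeta_8^(k*m) for k = 0,...,7. Row orthogonality: sum_m chi_k(m) conj(chi_l(m)) = 8 * [k = l].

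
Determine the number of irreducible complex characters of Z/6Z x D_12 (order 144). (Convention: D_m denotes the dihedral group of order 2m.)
54

Proof sketch: The number of irreducible complex representations of a finite group equals its number of conjugacy classes. For a direct product, #classes(G x H) = #classes(G) * #classes(H). Z/6Z has 6 classes (abelian), D_12 has 9 classes, so 6 * 9 = 54, so Z/6Z x D_12 (order 144) has exactly 54 irreducible complex representations.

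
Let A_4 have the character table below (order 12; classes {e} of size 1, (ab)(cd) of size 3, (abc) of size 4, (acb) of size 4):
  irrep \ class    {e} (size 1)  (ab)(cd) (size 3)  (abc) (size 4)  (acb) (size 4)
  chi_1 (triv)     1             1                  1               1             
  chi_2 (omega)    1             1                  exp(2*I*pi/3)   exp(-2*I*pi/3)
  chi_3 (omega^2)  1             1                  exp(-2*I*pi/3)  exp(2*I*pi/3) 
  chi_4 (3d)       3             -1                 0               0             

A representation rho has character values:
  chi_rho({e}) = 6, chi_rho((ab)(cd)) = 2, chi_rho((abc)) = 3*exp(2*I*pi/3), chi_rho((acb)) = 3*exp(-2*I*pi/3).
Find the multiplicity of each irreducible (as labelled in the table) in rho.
Multiplicities: chi_1: 0, chi_2: 3, chi_3: 0, chi_4: 1.

Proof sketch: Use <chi_rho, chi> = (1/|G|) sum_C |C| * chi_rho(C) * conj(chi(C)) with |G| = 12 for each irreducible chi in the table:
  <chi_rho, chi_1> = (1/12)[1*(6)*conj(1) + 3*(2)*conj(1) + 4*(3*exp(2*I*pi/3))*conj(1) + 4*(3*exp(-2*I*pi/3))*conj(1)]
      = (1/12)[(6) + (6) + (12*exp(2*I*pi/3)) + (12*exp(-2*I*pi/3))] = 0/12 = 0
  <chi_rho, chi_2> = (1/12)[1*(6)*conj(1) + 3*(2)*conj(1) + 4*(3*exp(2*I*pi/3))*conj(exp(2*I*pi/3)) + 4*(3*exp(-2*I*pi/3))*conj(exp(-2*I*pi/3))]
      = (1/12)[(6) + (6) + (12) + (12)] = 36/12 = 3
  <chi_rho, chi_3> = (1/12)[1*(6)*conj(1) + 3*(2)*conj(1) + 4*(3*exp(2*I*pi/3))*conj(exp(-2*I*pi/3)) + 4*(3*exp(-2*I*pi/3))*conj(exp(2*I*pi/3))]
      = (1/12)[(6) + (6) + (12*exp(-2*I*pi/3)) + (12*exp(2*I*pi/3))] = 0/12 = 0
  <chi_rho, chi_4> = (1/12)[1*(6)*conj(3) + 3*(2)*conj(-1) + 4*(3*exp(2*I*pi/3))*conj(0) + 4*(3*exp(-2*I*pi/3))*conj(0)]
      = (1/12)[(18) + (-6) + (0) + (0)] = 12/12 = 1
(Exp terms are combined using exp(i*s)*conj(exp(i*t)) = exp(i*(s-t)), and sums of them are collapsed using the identity that for every m > 1 the m distinct m-th roots of unity sum to 0, e.g. 1 + exp(2*I*pi/3) + exp(-2*I*pi/3) = 0.)
Dimension check: dim(rho) = sum (mult * dim) = 0*1 + 3*1 + 0*1 + 1*3 = 6 = chi_rho(e) = 6.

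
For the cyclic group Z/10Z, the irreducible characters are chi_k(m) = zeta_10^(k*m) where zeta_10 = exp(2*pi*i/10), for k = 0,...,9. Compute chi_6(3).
chi_6(3) = zeta_10^18 = exp(-2*I*pi/5)

Explanation: chi_6(3) = zeta_10^(6*3) = zeta_10^18. Since zeta_10^10 = 1, this equals zeta_10^8 = exp(2*pi*i*8/10) = exp(-2*I*pi/5).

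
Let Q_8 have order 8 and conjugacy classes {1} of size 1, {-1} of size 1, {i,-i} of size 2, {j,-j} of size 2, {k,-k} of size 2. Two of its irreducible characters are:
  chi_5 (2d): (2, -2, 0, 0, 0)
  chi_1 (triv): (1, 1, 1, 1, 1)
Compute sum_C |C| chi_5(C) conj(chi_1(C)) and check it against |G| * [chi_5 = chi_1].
Sum = 0; so <chi_5, chi_1> = 0 (distinct irreducibles are orthogonal).

Justification: Compute term by term over conjugacy classes (|C| * chi_5(C) * conj(chi_1(C))):
  1*(2)*conj(1) + 1*(-2)*conj(1) + 2*(0)*conj(1) + 2*(0)*conj(1) + 2*(0)*conj(1)
  = (2) + (-2) + (0) + (0) + (0)
  = 0.
Dividing by |G| = 8 gives 0/8 = 0, matching the row-orthogonality relation <chi_5, chi_1> = [chi_5 = chi_1].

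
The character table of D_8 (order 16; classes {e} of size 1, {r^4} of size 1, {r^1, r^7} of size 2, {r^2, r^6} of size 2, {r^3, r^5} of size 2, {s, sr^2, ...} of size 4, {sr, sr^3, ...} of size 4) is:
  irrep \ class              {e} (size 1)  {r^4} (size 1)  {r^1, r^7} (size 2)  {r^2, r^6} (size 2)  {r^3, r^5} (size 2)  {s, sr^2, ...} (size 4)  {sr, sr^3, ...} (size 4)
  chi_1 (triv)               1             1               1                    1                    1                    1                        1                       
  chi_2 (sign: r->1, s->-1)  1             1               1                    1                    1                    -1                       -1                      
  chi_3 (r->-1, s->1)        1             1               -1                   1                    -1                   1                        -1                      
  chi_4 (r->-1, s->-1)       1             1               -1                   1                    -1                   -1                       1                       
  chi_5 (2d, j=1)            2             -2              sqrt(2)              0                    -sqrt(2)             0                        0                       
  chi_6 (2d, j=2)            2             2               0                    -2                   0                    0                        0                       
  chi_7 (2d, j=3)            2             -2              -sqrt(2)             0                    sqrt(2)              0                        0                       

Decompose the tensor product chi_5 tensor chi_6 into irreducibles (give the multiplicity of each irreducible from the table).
chi_5 tensor chi_6 = chi_5 + chi_7 (all other irreducibles have multiplicity 0).

Argument: The character of a tensor product is the pointwise product (chi_5 * chi_6)(C) = chi_5(C) * chi_6(C):
  {e}: (2)*(2), {r^4}: (-2)*(2), {r^1, r^7}: (sqrt(2))*(0), {r^2, r^6}: (0)*(-2), {r^3, r^5}: (-sqrt(2))*(0), {s, sr^2, ...}: (0)*(0), {sr, sr^3, ...}: (0)*(0)
so (chi_5 * chi_6) takes values
  {e} -> 4, {r^4} -> -4, {r^1, r^7} -> 0, {r^2, r^6} -> 0, {r^3, r^5} -> 0, {s, sr^2, ...} -> 0, {sr, sr^3, ...} -> 0.
Now take the inner product of this character with each irreducible chi from the table, <chi_5*chi_6, chi> = (1/16) sum_C |C| (chi_5*chi_6)(C) conj(chi(C)):
  <chi_5*chi_6, chi_1> = (1/16)[1*(4)*conj(1) + 1*(-4)*conj(1) + 2*(0)*conj(1) + 2*(0)*conj(1) + 2*(0)*conj(1) + 4*(0)*conj(1) + 4*(0)*conj(1)]
      = (1/16)[(4) + (-4) + (0) + (0) + (0) + (0) + (0)] = 0/16 = 0
  <chi_5*chi_6, chi_2> = (1/16)[1*(4)*conj(1) + 1*(-4)*conj(1) + 2*(0)*conj(1) + 2*(0)*conj(1) + 2*(0)*conj(1) + 4*(0)*conj(-1) + 4*(0)*conj(-1)]
      = (1/16)[(4) + (-4) + (0) + (0) + (0) + (0) + (0)] = 0/16 = 0
  <chi_5*chi_6, chi_3> = (1/16)[1*(4)*conj(1) + 1*(-4)*conj(1) + 2*(0)*conj(-1) + 2*(0)*conj(1) + 2*(0)*conj(-1) + 4*(0)*conj(1) + 4*(0)*conj(-1)]
      = (1/16)[(4) + (-4) + (0) + (0) + (0) + (0) + (0)] = 0/16 = 0
  <chi_5*chi_6, chi_4> = (1/16)[1*(4)*conj(1) + 1*(-4)*conj(1) + 2*(0)*conj(-1) + 2*(0)*conj(1) + 2*(0)*conj(-1) + 4*(0)*conj(-1) + 4*(0)*conj(1)]
      = (1/16)[(4) + (-4) + (0) + (0) + (0) + (0) + (0)] = 0/16 = 0
  <chi_5*chi_6, chi_5> = (1/16)[1*(4)*conj(2) + 1*(-4)*conj(-2) + 2*(0)*conj(sqrt(2)) + 2*(0)*conj(0) + 2*(0)*conj(-sqrt(2)) + 4*(0)*conj(0) + 4*(0)*conj(0)]
      = (1/16)[(8) + (8) + (0) + (0) + (0) + (0) + (0)] = 16/16 = 1
  <chi_5*chi_6, chi_6> = (1/16)[1*(4)*conj(2) + 1*(-4)*conj(2) + 2*(0)*conj(0) + 2*(0)*conj(-2) + 2*(0)*conj(0) + 4*(0)*conj(0) + 4*(0)*conj(0)]
      = (1/16)[(8) + (-8) + (0) + (0) + (0) + (0) + (0)] = 0/16 = 0
  <chi_5*chi_6, chi_7> = (1/16)[1*(4)*conj(2) + 1*(-4)*conj(-2) + 2*(0)*conj(-sqrt(2)) + 2*(0)*conj(0) + 2*(0)*conj(sqrt(2)) + 4*(0)*conj(0) + 4*(0)*conj(0)]
      = (1/16)[(8) + (8) + (0) + (0) + (0) + (0) + (0)] = 16/16 = 1
Hence the multiplicities are chi_5: 1, chi_7: 1. Dimension check: dim(chi_5)*dim(chi_6) = 2*2 = 4 and sum (mult * dim) = 1*2 + 1*2 = 4.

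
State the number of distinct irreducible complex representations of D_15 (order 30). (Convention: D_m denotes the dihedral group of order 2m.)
9

Details: The number of irreducible complex representations of a finite group equals its number of conjugacy classes. D_15 has 9 conjugacy classes ((n+3)/2 for n odd), so D_15 (order 30) has exactly 9 irreducible complex representations.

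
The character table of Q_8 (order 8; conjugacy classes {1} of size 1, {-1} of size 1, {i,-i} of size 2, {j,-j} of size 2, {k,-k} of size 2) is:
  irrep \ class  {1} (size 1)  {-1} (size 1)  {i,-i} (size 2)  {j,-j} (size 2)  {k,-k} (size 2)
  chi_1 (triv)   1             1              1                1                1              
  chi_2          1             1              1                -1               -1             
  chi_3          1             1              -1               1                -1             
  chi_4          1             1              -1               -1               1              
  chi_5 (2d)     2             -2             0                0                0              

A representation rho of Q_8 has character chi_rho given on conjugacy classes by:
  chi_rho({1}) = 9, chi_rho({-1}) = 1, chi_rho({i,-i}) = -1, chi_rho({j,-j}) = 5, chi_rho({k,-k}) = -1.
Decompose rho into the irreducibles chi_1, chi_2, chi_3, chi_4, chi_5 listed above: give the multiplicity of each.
Multiplicities: chi_1: 2, chi_2: 0, chi_3: 3, chi_4: 0, chi_5: 2.

Derivation: Use <chi_rho, chi> = (1/|G|) sum_C |C| * chi_rho(C) * conj(chi(C)) with |G| = 8 for each irreducible chi in the table:
  <chi_rho, chi_1> = (1/8)[1*(9)*conj(1) + 1*(1)*conj(1) + 2*(-1)*conj(1) + 2*(5)*conj(1) + 2*(-1)*conj(1)]
      = (1/8)[(9) + (1) + (-2) + (10) + (-2)] = 16/8 = 2
  <chi_rho, chi_2> = (1/8)[1*(9)*conj(1) + 1*(1)*conj(1) + 2*(-1)*conj(1) + 2*(5)*conj(-1) + 2*(-1)*conj(-1)]
      = (1/8)[(9) + (1) + (-2) + (-10) + (2)] = 0/8 = 0
  <chi_rho, chi_3> = (1/8)[1*(9)*conj(1) + 1*(1)*conj(1) + 2*(-1)*conj(-1) + 2*(5)*conj(1) + 2*(-1)*conj(-1)]
      = (1/8)[(9) + (1) + (2) + (10) + (2)] = 24/8 = 3
  <chi_rho, chi_4> = (1/8)[1*(9)*conj(1) + 1*(1)*conj(1) + 2*(-1)*conj(-1) + 2*(5)*conj(-1) + 2*(-1)*conj(1)]
      = (1/8)[(9) + (1) + (2) + (-10) + (-2)] = 0/8 = 0
  <chi_rho, chi_5> = (1/8)[1*(9)*conj(2) + 1*(1)*conj(-2) + 2*(-1)*conj(0) + 2*(5)*conj(0) + 2*(-1)*conj(0)]
      = (1/8)[(18) + (-2) + (0) + (0) + (0)] = 16/8 = 2
Dimension check: dim(rho) = sum (mult * dim) = 2*1 + 0*1 + 3*1 + 0*1 + 2*2 = 9 = chi_rho(e) = 9.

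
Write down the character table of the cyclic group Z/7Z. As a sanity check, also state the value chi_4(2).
Character table of Z/7Z (irreps indexed chi_0,...,chi_6 with chi_k(m) = zeta_7^(k*m), zeta_7 = exp(2*pi*i/7)):
  irrep \ class  {0} (size 1)  {1} (size 1)    {2} (size 1)    {3} (size 1)    {4} (size 1)    {5} (size 1)    {6} (size 1)  
  chi_0          1             1               1               1               1               1               1             
  chi_1          1             exp(2*I*pi/7)   exp(4*I*pi/7)   exp(6*I*pi/7)   exp(-6*I*pi/7)  exp(-4*I*pi/7)  exp(-2*I*pi/7)
  chi_2          1             exp(4*I*pi/7)   exp(-6*I*pi/7)  exp(-2*I*pi/7)  exp(2*I*pi/7)   exp(6*I*pi/7)   exp(-4*I*pi/7)
  chi_3          1             exp(6*I*pi/7)   exp(-2*I*pi/7)  exp(4*I*pi/7)   exp(-4*I*pi/7)  exp(2*I*pi/7)   exp(-6*I*pi/7)
  chi_4          1             exp(-6*I*pi/7)  exp(2*I*pi/7)   exp(-4*I*pi/7)  exp(4*I*pi/7)   exp(-2*I*pi/7)  exp(6*I*pi/7) 
  chi_5          1             exp(-4*I*pi/7)  exp(6*I*pi/7)   exp(2*I*pi/7)   exp(-2*I*pi/7)  exp(-6*I*pi/7)  exp(4*I*pi/7) 
  chi_6          1             exp(-2*I*pi/7)  exp(-4*I*pi/7)  exp(-6*I*pi/7)  exp(6*I*pi/7)   exp(4*I*pi/7)   exp(2*I*pi/7) 

Spot check: chi_4(2) = zeta_7^(4*2) = zeta_7^8 = exp(2*I*pi/7).

Z/7Z is abelian, so all 7 irreducible complex representations are 1-dimensional. They are given by chi_k(m) = zeta_7^(k*m) for k = 0,...,6. Row orthogonality: sum_m chi_k(m) conj(chi_l(m)) = 7 * [k = l].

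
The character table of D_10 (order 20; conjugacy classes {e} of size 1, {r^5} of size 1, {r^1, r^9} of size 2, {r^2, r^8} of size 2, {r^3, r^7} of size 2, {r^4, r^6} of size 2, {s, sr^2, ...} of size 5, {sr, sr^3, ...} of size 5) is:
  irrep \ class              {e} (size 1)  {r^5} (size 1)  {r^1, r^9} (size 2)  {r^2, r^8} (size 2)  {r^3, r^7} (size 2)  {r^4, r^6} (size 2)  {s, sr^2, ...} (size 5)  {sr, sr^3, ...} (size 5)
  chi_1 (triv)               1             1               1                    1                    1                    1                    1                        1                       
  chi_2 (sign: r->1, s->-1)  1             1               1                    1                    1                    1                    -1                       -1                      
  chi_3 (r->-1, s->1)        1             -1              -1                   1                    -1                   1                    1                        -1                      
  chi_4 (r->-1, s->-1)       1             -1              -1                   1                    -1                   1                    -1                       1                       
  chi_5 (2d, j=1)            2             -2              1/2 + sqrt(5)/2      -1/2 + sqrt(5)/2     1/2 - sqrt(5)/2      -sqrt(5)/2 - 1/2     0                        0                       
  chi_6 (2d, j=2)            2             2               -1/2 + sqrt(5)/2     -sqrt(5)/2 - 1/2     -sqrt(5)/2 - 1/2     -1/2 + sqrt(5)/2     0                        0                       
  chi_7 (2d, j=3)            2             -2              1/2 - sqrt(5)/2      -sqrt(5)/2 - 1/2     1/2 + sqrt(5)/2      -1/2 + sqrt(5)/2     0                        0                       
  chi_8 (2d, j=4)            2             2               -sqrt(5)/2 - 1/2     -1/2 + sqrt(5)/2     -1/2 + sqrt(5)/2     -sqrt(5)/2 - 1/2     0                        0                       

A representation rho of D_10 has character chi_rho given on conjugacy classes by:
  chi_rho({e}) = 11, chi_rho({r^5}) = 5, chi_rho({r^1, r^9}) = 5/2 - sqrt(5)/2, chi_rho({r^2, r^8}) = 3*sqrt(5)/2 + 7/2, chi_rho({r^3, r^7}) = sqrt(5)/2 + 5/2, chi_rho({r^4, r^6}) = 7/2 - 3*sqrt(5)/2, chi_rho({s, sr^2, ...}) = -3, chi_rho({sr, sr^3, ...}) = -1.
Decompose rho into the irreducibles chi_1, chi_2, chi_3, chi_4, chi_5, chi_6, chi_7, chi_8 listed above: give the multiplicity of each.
Multiplicities: chi_1: 1, chi_2: 3, chi_3: 0, chi_4: 1, chi_5: 1, chi_6: 0, chi_7: 0, chi_8: 2.

Use <chi_rho, chi> = (1/|G|) sum_C |C| * chi_rho(C) * conj(chi(C)) with |G| = 20 for each irreducible chi in the table:
  <chi_rho, chi_1> = (1/20)[1*(11)*conj(1) + 1*(5)*conj(1) + 2*(5/2 - sqrt(5)/2)*conj(1) + 2*(3*sqrt(5)/2 + 7/2)*conj(1) + 2*(sqrt(5)/2 + 5/2)*conj(1) + 2*(7/2 - 3*sqrt(5)/2)*conj(1) + 5*(-3)*conj(1) + 5*(-1)*conj(1)]
      = (1/20)[(11) + (5) + (5 - sqrt(5)) + (3*sqrt(5) + 7) + (sqrt(5) + 5) + (7 - 3*sqrt(5)) + (-15) + (-5)] = 20/20 = 1
  <chi_rho, chi_2> = (1/20)[1*(11)*conj(1) + 1*(5)*conj(1) + 2*(5/2 - sqrt(5)/2)*conj(1) + 2*(3*sqrt(5)/2 + 7/2)*conj(1) + 2*(sqrt(5)/2 + 5/2)*conj(1) + 2*(7/2 - 3*sqrt(5)/2)*conj(1) + 5*(-3)*conj(-1) + 5*(-1)*conj(-1)]
      = (1/20)[(11) + (5) + (5 - sqrt(5)) + (3*sqrt(5) + 7) + (sqrt(5) + 5) + (7 - 3*sqrt(5)) + (15) + (5)] = 60/20 = 3
  <chi_rho, chi_3> = (1/20)[1*(11)*conj(1) + 1*(5)*conj(-1) + 2*(5/2 - sqrt(5)/2)*conj(-1) + 2*(3*sqrt(5)/2 + 7/2)*conj(1) + 2*(sqrt(5)/2 + 5/2)*conj(-1) + 2*(7/2 - 3*sqrt(5)/2)*conj(1) + 5*(-3)*conj(1) + 5*(-1)*conj(-1)]
      = (1/20)[(11) + (-5) + (-5 + sqrt(5)) + (3*sqrt(5) + 7) + (-5 - sqrt(5)) + (7 - 3*sqrt(5)) + (-15) + (5)] = 0/20 = 0
  <chi_rho, chi_4> = (1/20)[1*(11)*conj(1) + 1*(5)*conj(-1) + 2*(5/2 - sqrt(5)/2)*conj(-1) + 2*(3*sqrt(5)/2 + 7/2)*conj(1) + 2*(sqrt(5)/2 + 5/2)*conj(-1) + 2*(7/2 - 3*sqrt(5)/2)*conj(1) + 5*(-3)*conj(-1) + 5*(-1)*conj(1)]
      = (1/20)[(11) + (-5) + (-5 + sqrt(5)) + (3*sqrt(5) + 7) + (-5 - sqrt(5)) + (7 - 3*sqrt(5)) + (15) + (-5)] = 20/20 = 1
  <chi_rho, chi_5> = (1/20)[1*(11)*conj(2) + 1*(5)*conj(-2) + 2*(5/2 - sqrt(5)/2)*conj(1/2 + sqrt(5)/2) + 2*(3*sqrt(5)/2 + 7/2)*conj(-1/2 + sqrt(5)/2) + 2*(sqrt(5)/2 + 5/2)*conj(1/2 - sqrt(5)/2) + 2*(7/2 - 3*sqrt(5)/2)*conj(-sqrt(5)/2 - 1/2) + 5*(-3)*conj(0) + 5*(-1)*conj(0)]
      = (1/20)[(22) + (-10) + (2*sqrt(5)) + (4 + 2*sqrt(5)) + (-2*sqrt(5)) + (4 - 2*sqrt(5)) + (0) + (0)] = 20/20 = 1
  <chi_rho, chi_6> = (1/20)[1*(11)*conj(2) + 1*(5)*conj(2) + 2*(5/2 - sqrt(5)/2)*conj(-1/2 + sqrt(5)/2) + 2*(3*sqrt(5)/2 + 7/2)*conj(-sqrt(5)/2 - 1/2) + 2*(sqrt(5)/2 + 5/2)*conj(-sqrt(5)/2 - 1/2) + 2*(7/2 - 3*sqrt(5)/2)*conj(-1/2 + sqrt(5)/2) + 5*(-3)*conj(0) + 5*(-1)*conj(0)]
      = (1/20)[(22) + (10) + (-5 + 3*sqrt(5)) + (-5*sqrt(5) - 11) + (-3*sqrt(5) - 5) + (-11 + 5*sqrt(5)) + (0) + (0)] = 0/20 = 0
  <chi_rho, chi_7> = (1/20)[1*(11)*conj(2) + 1*(5)*conj(-2) + 2*(5/2 - sqrt(5)/2)*conj(1/2 - sqrt(5)/2) + 2*(3*sqrt(5)/2 + 7/2)*conj(-sqrt(5)/2 - 1/2) + 2*(sqrt(5)/2 + 5/2)*conj(1/2 + sqrt(5)/2) + 2*(7/2 - 3*sqrt(5)/2)*conj(-1/2 + sqrt(5)/2) + 5*(-3)*conj(0) + 5*(-1)*conj(0)]
      = (1/20)[(22) + (-10) + (5 - 3*sqrt(5)) + (-5*sqrt(5) - 11) + (5 + 3*sqrt(5)) + (-11 + 5*sqrt(5)) + (0) + (0)] = 0/20 = 0
  <chi_rho, chi_8> = (1/20)[1*(11)*conj(2) + 1*(5)*conj(2) + 2*(5/2 - sqrt(5)/2)*conj(-sqrt(5)/2 - 1/2) + 2*(3*sqrt(5)/2 + 7/2)*conj(-1/2 + sqrt(5)/2) + 2*(sqrt(5)/2 + 5/2)*conj(-1/2 + sqrt(5)/2) + 2*(7/2 - 3*sqrt(5)/2)*conj(-sqrt(5)/2 - 1/2) + 5*(-3)*conj(0) + 5*(-1)*conj(0)]
      = (1/20)[(22) + (10) + (-2*sqrt(5)) + (4 + 2*sqrt(5)) + (2*sqrt(5)) + (4 - 2*sqrt(5)) + (0) + (0)] = 40/20 = 2
Dimension check: dim(rho) = sum (mult * dim) = 1*1 + 3*1 + 0*1 + 1*1 + 1*2 + 0*2 + 0*2 + 2*2 = 11 = chi_rho(e) = 11.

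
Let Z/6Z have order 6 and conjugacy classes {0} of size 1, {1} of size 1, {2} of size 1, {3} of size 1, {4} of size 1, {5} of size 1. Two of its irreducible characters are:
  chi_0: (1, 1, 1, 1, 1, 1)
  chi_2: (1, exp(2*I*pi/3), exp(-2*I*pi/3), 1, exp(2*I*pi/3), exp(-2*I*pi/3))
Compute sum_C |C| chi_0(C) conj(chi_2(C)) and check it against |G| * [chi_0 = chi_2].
Sum = 0; so <chi_0, chi_2> = 0 (distinct irreducibles are orthogonal).

Why: Compute term by term over conjugacy classes (|C| * chi_0(C) * conj(chi_2(C))):
  1*(1)*conj(1) + 1*(1)*conj(exp(2*I*pi/3)) + 1*(1)*conj(exp(-2*I*pi/3)) + 1*(1)*conj(1) + 1*(1)*conj(exp(2*I*pi/3)) + 1*(1)*conj(exp(-2*I*pi/3))
  = (1) + (exp(-2*I*pi/3)) + (exp(2*I*pi/3)) + (1) + (exp(-2*I*pi/3)) + (exp(2*I*pi/3))
  = 0.
(Exp terms are combined using exp(i*s)*conj(exp(i*t)) = exp(i*(s-t)), and sums of them are collapsed using the identity that for every m > 1 the m distinct m-th roots of unity sum to 0, e.g. 1 + exp(2*I*pi/3) + exp(-2*I*pi/3) = 0.)
Dividing by |G| = 6 gives 0/6 = 0, matching the row-orthogonality relation <chi_0, chi_2> = [chi_0 = chi_2].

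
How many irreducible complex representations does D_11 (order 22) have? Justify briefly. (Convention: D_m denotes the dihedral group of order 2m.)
7

Explanation: The number of irreducible complex representations of a finite group equals its number of conjugacy classes. D_11 has 7 conjugacy classes ((n+3)/2 for n odd), so D_11 (order 22) has exactly 7 irreducible complex representations.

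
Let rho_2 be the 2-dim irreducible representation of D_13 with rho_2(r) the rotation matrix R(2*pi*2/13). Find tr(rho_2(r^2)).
chi_{rho_2}(r^2) = 2*cos(2*pi*2*2/13) = -2*cos(5*pi/13)

Argument: rho_2(r^2) is rotation by angle 2*pi*2*2/13, whose trace is 2*cos(2*pi*2*2/13) = -2*cos(5*pi/13).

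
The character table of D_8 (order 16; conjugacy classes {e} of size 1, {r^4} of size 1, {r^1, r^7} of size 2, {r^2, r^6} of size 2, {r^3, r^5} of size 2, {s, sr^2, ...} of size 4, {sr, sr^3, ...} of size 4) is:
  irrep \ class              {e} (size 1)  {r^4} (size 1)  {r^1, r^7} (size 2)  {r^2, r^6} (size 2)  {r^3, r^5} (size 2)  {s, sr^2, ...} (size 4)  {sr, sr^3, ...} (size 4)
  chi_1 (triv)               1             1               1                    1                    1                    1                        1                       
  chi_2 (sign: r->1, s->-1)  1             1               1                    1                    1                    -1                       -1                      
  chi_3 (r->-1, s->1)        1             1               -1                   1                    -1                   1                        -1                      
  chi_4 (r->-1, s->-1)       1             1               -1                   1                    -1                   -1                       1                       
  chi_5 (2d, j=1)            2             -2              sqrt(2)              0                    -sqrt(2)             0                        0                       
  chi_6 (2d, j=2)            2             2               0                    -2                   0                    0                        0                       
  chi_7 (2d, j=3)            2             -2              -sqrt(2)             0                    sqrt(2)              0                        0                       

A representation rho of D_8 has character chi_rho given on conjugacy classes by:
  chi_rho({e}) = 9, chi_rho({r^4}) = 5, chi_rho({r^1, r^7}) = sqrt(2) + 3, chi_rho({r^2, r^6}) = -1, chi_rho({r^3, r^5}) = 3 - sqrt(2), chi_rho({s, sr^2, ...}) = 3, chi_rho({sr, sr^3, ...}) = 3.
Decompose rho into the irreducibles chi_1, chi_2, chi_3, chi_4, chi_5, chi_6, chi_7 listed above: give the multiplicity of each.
Multiplicities: chi_1: 3, chi_2: 0, chi_3: 0, chi_4: 0, chi_5: 1, chi_6: 2, chi_7: 0.

Why: Use <chi_rho, chi> = (1/|G|) sum_C |C| * chi_rho(C) * conj(chi(C)) with |G| = 16 for each irreducible chi in the table:
  <chi_rho, chi_1> = (1/16)[1*(9)*conj(1) + 1*(5)*conj(1) + 2*(sqrt(2) + 3)*conj(1) + 2*(-1)*conj(1) + 2*(3 - sqrt(2))*conj(1) + 4*(3)*conj(1) + 4*(3)*conj(1)]
      = (1/16)[(9) + (5) + (2*sqrt(2) + 6) + (-2) + (6 - 2*sqrt(2)) + (12) + (12)] = 48/16 = 3
  <chi_rho, chi_2> = (1/16)[1*(9)*conj(1) + 1*(5)*conj(1) + 2*(sqrt(2) + 3)*conj(1) + 2*(-1)*conj(1) + 2*(3 - sqrt(2))*conj(1) + 4*(3)*conj(-1) + 4*(3)*conj(-1)]
      = (1/16)[(9) + (5) + (2*sqrt(2) + 6) + (-2) + (6 - 2*sqrt(2)) + (-12) + (-12)] = 0/16 = 0
  <chi_rho, chi_3> = (1/16)[1*(9)*conj(1) + 1*(5)*conj(1) + 2*(sqrt(2) + 3)*conj(-1) + 2*(-1)*conj(1) + 2*(3 - sqrt(2))*conj(-1) + 4*(3)*conj(1) + 4*(3)*conj(-1)]
      = (1/16)[(9) + (5) + (-6 - 2*sqrt(2)) + (-2) + (-6 + 2*sqrt(2)) + (12) + (-12)] = 0/16 = 0
  <chi_rho, chi_4> = (1/16)[1*(9)*conj(1) + 1*(5)*conj(1) + 2*(sqrt(2) + 3)*conj(-1) + 2*(-1)*conj(1) + 2*(3 - sqrt(2))*conj(-1) + 4*(3)*conj(-1) + 4*(3)*conj(1)]
      = (1/16)[(9) + (5) + (-6 - 2*sqrt(2)) + (-2) + (-6 + 2*sqrt(2)) + (-12) + (12)] = 0/16 = 0
  <chi_rho, chi_5> = (1/16)[1*(9)*conj(2) + 1*(5)*conj(-2) + 2*(sqrt(2) + 3)*conj(sqrt(2)) + 2*(-1)*conj(0) + 2*(3 - sqrt(2))*conj(-sqrt(2)) + 4*(3)*conj(0) + 4*(3)*conj(0)]
      = (1/16)[(18) + (-10) + (4 + 6*sqrt(2)) + (0) + (4 - 6*sqrt(2)) + (0) + (0)] = 16/16 = 1
  <chi_rho, chi_6> = (1/16)[1*(9)*conj(2) + 1*(5)*conj(2) + 2*(sqrt(2) + 3)*conj(0) + 2*(-1)*conj(-2) + 2*(3 - sqrt(2))*conj(0) + 4*(3)*conj(0) + 4*(3)*conj(0)]
      = (1/16)[(18) + (10) + (0) + (4) + (0) + (0) + (0)] = 32/16 = 2
  <chi_rho, chi_7> = (1/16)[1*(9)*conj(2) + 1*(5)*conj(-2) + 2*(sqrt(2) + 3)*conj(-sqrt(2)) + 2*(-1)*conj(0) + 2*(3 - sqrt(2))*conj(sqrt(2)) + 4*(3)*conj(0) + 4*(3)*conj(0)]
      = (1/16)[(18) + (-10) + (-6*sqrt(2) - 4) + (0) + (-4 + 6*sqrt(2)) + (0) + (0)] = 0/16 = 0
Dimension check: dim(rho) = sum (mult * dim) = 3*1 + 0*1 + 0*1 + 0*1 + 1*2 + 2*2 + 0*2 = 9 = chi_rho(e) = 9.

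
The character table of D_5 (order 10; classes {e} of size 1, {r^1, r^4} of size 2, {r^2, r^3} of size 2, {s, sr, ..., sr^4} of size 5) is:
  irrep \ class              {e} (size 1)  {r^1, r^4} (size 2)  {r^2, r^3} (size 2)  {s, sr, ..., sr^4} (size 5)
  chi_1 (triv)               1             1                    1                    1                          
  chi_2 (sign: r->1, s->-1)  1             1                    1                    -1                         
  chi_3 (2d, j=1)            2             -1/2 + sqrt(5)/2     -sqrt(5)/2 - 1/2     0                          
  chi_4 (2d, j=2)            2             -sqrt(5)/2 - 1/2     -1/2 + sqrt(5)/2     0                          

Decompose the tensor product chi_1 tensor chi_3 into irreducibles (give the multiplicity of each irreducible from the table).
chi_1 tensor chi_3 = chi_3 (all other irreducibles have multiplicity 0).

Justification: The character of a tensor product is the pointwise product (chi_1 * chi_3)(C) = chi_1(C) * chi_3(C):
  {e}: (1)*(2), {r^1, r^4}: (1)*(-1/2 + sqrt(5)/2), {r^2, r^3}: (1)*(-sqrt(5)/2 - 1/2), {s, sr, ..., sr^4}: (1)*(0)
so (chi_1 * chi_3) takes values
  {e} -> 2, {r^1, r^4} -> -1/2 + sqrt(5)/2, {r^2, r^3} -> -sqrt(5)/2 - 1/2, {s, sr, ..., sr^4} -> 0.
Now take the inner product of this character with each irreducible chi from the table, <chi_1*chi_3, chi> = (1/10) sum_C |C| (chi_1*chi_3)(C) conj(chi(C)):
  <chi_1*chi_3, chi_1> = (1/10)[1*(2)*conj(1) + 2*(-1/2 + sqrt(5)/2)*conj(1) + 2*(-sqrt(5)/2 - 1/2)*conj(1) + 5*(0)*conj(1)]
      = (1/10)[(2) + (-1 + sqrt(5)) + (-sqrt(5) - 1) + (0)] = 0/10 = 0
  <chi_1*chi_3, chi_2> = (1/10)[1*(2)*conj(1) + 2*(-1/2 + sqrt(5)/2)*conj(1) + 2*(-sqrt(5)/2 - 1/2)*conj(1) + 5*(0)*conj(-1)]
      = (1/10)[(2) + (-1 + sqrt(5)) + (-sqrt(5) - 1) + (0)] = 0/10 = 0
  <chi_1*chi_3, chi_3> = (1/10)[1*(2)*conj(2) + 2*(-1/2 + sqrt(5)/2)*conj(-1/2 + sqrt(5)/2) + 2*(-sqrt(5)/2 - 1/2)*conj(-sqrt(5)/2 - 1/2) + 5*(0)*conj(0)]
      = (1/10)[(4) + (3 - sqrt(5)) + (sqrt(5) + 3) + (0)] = 10/10 = 1
  <chi_1*chi_3, chi_4> = (1/10)[1*(2)*conj(2) + 2*(-1/2 + sqrt(5)/2)*conj(-sqrt(5)/2 - 1/2) + 2*(-sqrt(5)/2 - 1/2)*conj(-1/2 + sqrt(5)/2) + 5*(0)*conj(0)]
      = (1/10)[(4) + (-2) + (-2) + (0)] = 0/10 = 0
Hence the multiplicities are chi_3: 1. Dimension check: dim(chi_1)*dim(chi_3) = 1*2 = 2 and sum (mult * dim) = 1*2 = 2.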